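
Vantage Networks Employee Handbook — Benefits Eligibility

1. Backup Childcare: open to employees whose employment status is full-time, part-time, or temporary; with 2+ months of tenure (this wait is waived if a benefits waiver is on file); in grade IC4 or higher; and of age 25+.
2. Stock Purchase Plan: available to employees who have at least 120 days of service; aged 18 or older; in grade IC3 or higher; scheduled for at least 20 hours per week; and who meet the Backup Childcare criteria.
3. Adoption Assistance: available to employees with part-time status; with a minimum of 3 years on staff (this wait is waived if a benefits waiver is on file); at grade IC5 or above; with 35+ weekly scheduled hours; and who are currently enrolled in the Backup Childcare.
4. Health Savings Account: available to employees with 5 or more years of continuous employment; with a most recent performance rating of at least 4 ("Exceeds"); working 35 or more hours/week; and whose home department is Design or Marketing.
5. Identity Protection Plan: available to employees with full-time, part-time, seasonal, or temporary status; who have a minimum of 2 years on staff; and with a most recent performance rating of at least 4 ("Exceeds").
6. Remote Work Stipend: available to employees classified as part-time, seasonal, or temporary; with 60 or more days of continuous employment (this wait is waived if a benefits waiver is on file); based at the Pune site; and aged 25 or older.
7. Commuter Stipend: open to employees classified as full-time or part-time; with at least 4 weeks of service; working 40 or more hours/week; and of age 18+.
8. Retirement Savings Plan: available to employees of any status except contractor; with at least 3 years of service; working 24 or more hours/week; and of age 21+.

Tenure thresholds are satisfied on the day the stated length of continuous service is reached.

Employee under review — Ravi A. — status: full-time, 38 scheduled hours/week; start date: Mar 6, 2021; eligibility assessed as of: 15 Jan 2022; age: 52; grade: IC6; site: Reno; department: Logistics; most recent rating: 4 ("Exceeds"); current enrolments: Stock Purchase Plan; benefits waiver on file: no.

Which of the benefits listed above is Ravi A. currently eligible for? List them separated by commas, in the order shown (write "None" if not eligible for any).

Backup Childcare, Stock Purchase Plan

Service from Mar 6, 2021 to 15 Jan 2022: 315 days.
Backup Childcare — status full-time ✓; no waiver, service 315 days ≥ 2 months (≈60 days) ✓; grade IC6 ≥ IC4 ✓; age 52 ≥ 25 ✓ → eligible.
Stock Purchase Plan — service 315 days ≥ 120 days ✓; age 52 ≥ 18 ✓; grade IC6 ≥ IC3 ✓; 38 hrs/wk ≥ 20 ✓; eligible for Backup Childcare ✓ → eligible.
Adoption Assistance — status full-time ✗ (requires part-time) → not eligible.
Health Savings Account — service 315 days < 5 years (≈1825 days) ✗ → not eligible.
Identity Protection Plan — status full-time ✓; service 315 days < 2 years (≈730 days) ✗ → not eligible.
Remote Work Stipend — status full-time ✗ (requires part-time, seasonal, or temporary) → not eligible.
Commuter Stipend — status full-time ✓; service 315 days ≥ 4 weeks (≈28 days) ✓; 38 hrs/wk < 40 ✗ → not eligible.
Retirement Savings Plan — status full-time ✓ (not excluded); service 315 days < 3 years (≈1095 days) ✗ → not eligible.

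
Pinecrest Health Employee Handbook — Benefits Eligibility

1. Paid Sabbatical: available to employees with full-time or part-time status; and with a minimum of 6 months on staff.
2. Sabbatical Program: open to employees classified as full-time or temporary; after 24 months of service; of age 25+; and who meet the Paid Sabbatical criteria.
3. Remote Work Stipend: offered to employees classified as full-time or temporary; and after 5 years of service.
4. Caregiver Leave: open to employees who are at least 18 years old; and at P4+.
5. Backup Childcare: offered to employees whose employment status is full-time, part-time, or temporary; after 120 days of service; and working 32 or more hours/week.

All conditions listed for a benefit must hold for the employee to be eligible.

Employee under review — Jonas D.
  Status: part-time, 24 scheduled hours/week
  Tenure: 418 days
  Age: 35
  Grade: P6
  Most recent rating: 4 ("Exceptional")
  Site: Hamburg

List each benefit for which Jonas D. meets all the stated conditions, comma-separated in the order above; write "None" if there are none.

Paid Sabbatical — status part-time ✓; service 418 days ≥ 6 months (≈180 days) ✓ → eligible.
Sabbatical Program — status part-time ✗ (requires full-time or temporary) → not eligible.
Remote Work Stipend — status part-time ✗ (requires full-time or temporary) → not eligible.
Caregiver Leave — age 35 ≥ 18 ✓; grade P6 ≥ P4 ✓ → eligible.
Backup Childcare — status part-time ✓; service 418 days ≥ 120 days ✓; 24 hrs/wk < 32 ✗ → not eligible.

Paid Sabbatical, Caregiver Leave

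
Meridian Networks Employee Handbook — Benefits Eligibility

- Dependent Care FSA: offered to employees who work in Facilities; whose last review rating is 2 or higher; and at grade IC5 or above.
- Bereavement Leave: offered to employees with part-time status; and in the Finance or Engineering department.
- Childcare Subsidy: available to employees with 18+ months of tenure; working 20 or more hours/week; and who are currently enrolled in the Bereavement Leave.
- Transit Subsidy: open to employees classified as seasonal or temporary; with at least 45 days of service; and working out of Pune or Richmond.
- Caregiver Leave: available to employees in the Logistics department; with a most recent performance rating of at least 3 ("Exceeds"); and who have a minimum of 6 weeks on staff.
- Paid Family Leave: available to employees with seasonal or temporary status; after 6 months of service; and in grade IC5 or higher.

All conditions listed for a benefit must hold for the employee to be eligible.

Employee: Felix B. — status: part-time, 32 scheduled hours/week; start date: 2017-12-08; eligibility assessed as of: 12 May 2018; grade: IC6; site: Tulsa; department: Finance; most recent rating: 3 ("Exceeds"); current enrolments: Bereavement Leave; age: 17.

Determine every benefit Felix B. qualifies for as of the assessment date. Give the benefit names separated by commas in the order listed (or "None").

Bereavement Leave

Service from 2017-12-08 to 12 May 2018: 155 days.
Dependent Care FSA — dept Finance ✗ → not eligible.
Bereavement Leave — status part-time ✓; dept Finance ✓ → eligible.
Childcare Subsidy — service 155 days < 18 months (≈540 days) ✗ → not eligible.
Transit Subsidy — status part-time ✗ (requires seasonal or temporary) → not eligible.
Caregiver Leave — dept Finance ✗ → not eligible.
Paid Family Leave — status part-time ✗ (requires seasonal or temporary) → not eligible.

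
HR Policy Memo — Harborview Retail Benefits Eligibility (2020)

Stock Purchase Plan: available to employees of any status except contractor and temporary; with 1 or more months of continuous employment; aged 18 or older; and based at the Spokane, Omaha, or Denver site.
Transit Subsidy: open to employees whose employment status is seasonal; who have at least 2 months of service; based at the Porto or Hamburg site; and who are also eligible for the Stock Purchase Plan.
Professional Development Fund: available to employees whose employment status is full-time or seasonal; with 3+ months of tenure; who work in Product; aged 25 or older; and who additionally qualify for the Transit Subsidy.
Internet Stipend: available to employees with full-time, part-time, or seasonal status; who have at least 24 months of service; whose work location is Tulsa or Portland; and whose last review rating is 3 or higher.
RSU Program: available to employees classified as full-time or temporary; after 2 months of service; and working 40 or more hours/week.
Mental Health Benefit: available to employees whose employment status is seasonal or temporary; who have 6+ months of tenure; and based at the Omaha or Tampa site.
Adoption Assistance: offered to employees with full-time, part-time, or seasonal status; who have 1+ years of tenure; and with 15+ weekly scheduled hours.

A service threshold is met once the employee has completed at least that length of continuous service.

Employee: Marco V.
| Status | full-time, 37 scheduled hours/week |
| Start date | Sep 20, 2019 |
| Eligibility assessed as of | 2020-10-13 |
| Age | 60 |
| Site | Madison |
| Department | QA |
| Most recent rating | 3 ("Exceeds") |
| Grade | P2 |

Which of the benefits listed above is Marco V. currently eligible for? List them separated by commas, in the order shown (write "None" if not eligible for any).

Adoption Assistance

Service from Sep 20, 2019 to 2020-10-13: 389 days.
Stock Purchase Plan — status full-time ✓ (not excluded); service 389 days ≥ 1 month (≈30 days) ✓; age 60 ≥ 18 ✓; site Madison ✗ (not Spokane, Omaha, or Denver) → not eligible.
Transit Subsidy — status full-time ✗ (requires seasonal) → not eligible.
Professional Development Fund — status full-time ✓; service 389 days ≥ 3 months (≈90 days) ✓; dept QA ✗ → not eligible.
Internet Stipend — status full-time ✓; service 389 days < 24 months (≈720 days) ✗ → not eligible.
RSU Program — status full-time ✓; service 389 days ≥ 2 months (≈60 days) ✓; 37 hrs/wk < 40 ✗ → not eligible.
Mental Health Benefit — status full-time ✗ (requires seasonal or temporary) → not eligible.
Adoption Assistance — status full-time ✓; service 389 days ≥ 1 year (≈365 days) ✓; 37 hrs/wk ≥ 15 ✓ → eligible.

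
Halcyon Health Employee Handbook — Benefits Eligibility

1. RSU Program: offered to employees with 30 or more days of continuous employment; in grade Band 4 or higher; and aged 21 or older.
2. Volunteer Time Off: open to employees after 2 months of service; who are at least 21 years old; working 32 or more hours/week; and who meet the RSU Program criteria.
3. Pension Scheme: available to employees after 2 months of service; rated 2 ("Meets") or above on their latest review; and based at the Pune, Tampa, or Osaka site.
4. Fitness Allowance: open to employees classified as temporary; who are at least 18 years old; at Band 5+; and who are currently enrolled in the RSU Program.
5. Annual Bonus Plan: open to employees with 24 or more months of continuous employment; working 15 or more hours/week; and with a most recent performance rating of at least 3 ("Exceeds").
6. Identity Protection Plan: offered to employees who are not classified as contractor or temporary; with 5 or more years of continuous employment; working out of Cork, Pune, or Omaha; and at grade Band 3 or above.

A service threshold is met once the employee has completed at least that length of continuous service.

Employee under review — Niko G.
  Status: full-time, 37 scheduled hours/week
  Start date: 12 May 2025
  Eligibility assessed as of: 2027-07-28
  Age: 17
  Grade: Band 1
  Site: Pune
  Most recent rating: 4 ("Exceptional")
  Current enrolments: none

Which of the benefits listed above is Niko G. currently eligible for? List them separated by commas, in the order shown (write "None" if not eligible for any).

Pension Scheme, Annual Bonus Plan

Service from 12 May 2025 to 2027-07-28: 807 days.
RSU Program — service 807 days ≥ 30 days ✓; grade Band 1 < Band 4 ✗ → not eligible.
Volunteer Time Off — service 807 days ≥ 2 months (≈60 days) ✓; age 17 < 21 ✗ → not eligible.
Pension Scheme — service 807 days ≥ 2 months (≈60 days) ✓; rating 4 ≥ 2 ✓; site Pune ✓ → eligible.
Fitness Allowance — status full-time ✗ (requires temporary) → not eligible.
Annual Bonus Plan — service 807 days ≥ 24 months (≈720 days) ✓; 37 hrs/wk ≥ 15 ✓; rating 4 ≥ 3 ✓ → eligible.
Identity Protection Plan — status full-time ✓ (not excluded); service 807 days < 5 years (≈1825 days) ✗ → not eligible.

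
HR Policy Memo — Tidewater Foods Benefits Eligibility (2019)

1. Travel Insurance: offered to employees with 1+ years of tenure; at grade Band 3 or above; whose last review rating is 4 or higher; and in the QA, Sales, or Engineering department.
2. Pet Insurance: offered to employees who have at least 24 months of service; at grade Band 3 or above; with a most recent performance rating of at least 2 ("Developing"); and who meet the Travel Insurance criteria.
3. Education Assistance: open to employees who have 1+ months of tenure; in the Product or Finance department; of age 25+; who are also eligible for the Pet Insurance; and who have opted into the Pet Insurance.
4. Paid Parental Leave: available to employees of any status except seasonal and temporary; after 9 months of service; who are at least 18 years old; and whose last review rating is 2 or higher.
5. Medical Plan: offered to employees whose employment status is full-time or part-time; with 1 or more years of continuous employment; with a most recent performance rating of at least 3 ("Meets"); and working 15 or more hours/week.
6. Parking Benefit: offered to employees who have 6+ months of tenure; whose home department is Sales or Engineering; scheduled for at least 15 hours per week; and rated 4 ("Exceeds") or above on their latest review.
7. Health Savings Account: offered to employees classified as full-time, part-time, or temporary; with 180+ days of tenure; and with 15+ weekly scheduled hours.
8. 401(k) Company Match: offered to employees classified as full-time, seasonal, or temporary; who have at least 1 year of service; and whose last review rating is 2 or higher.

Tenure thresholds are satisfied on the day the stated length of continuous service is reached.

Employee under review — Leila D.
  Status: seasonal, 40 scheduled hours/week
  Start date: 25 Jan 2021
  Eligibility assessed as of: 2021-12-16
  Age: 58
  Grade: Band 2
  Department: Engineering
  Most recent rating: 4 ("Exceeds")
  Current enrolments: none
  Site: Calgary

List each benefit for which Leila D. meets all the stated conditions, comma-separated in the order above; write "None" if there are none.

Parking Benefit

Service from 25 Jan 2021 to 2021-12-16: 325 days.
Travel Insurance — service 325 days < 1 year (≈365 days) ✗ → not eligible.
Pet Insurance — service 325 days < 24 months (≈720 days) ✗ → not eligible.
Education Assistance — service 325 days ≥ 1 month (≈30 days) ✓; dept Engineering ✗ → not eligible.
Paid Parental Leave — status seasonal ✗ (excluded) → not eligible.
Medical Plan — status seasonal ✗ (requires full-time or part-time) → not eligible.
Parking Benefit — service 325 days ≥ 6 months (≈180 days) ✓; dept Engineering ✓; 40 hrs/wk ≥ 15 ✓; rating 4 ≥ 4 ✓ → eligible.
Health Savings Account — status seasonal ✗ (requires full-time, part-time, or temporary) → not eligible.
401(k) Company Match — status seasonal ✓; service 325 days < 1 year (≈365 days) ✗ → not eligible.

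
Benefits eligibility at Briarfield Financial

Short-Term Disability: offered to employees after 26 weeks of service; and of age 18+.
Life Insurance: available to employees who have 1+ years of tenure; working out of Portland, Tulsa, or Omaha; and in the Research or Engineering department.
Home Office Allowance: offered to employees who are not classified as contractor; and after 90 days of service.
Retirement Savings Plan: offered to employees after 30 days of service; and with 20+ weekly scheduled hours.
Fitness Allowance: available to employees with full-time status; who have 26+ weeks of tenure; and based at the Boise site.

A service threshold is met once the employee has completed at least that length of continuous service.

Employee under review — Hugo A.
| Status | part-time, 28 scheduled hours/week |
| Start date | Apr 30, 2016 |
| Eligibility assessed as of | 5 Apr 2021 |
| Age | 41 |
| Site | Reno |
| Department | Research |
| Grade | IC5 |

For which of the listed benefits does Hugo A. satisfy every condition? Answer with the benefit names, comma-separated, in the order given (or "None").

Short-Term Disability, Home Office Allowance, Retirement Savings Plan

Service from Apr 30, 2016 to 5 Apr 2021: 1801 days.
Short-Term Disability — service 1801 days ≥ 26 weeks (≈182 days) ✓; age 41 ≥ 18 ✓ → eligible.
Life Insurance — service 1801 days ≥ 1 year (≈365 days) ✓; site Reno ✗ (not Portland, Tulsa, or Omaha) → not eligible.
Home Office Allowance — status part-time ✓ (not excluded); service 1801 days ≥ 90 days ✓ → eligible.
Retirement Savings Plan — service 1801 days ≥ 30 days ✓; 28 hrs/wk ≥ 20 ✓ → eligible.
Fitness Allowance — status part-time ✗ (requires full-time) → not eligible.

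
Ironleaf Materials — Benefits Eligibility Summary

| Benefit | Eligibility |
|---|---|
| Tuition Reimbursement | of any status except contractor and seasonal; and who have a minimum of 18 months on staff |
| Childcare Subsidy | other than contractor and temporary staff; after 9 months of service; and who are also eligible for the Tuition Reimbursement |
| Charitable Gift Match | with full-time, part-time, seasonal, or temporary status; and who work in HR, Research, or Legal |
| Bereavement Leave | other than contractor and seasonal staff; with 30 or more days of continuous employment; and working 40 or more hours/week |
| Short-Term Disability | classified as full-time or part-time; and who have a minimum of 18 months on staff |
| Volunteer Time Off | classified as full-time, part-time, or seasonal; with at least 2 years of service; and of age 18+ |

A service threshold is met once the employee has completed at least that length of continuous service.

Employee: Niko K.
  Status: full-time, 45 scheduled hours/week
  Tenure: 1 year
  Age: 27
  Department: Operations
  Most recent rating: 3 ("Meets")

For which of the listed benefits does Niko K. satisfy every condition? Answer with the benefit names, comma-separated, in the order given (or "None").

Tuition Reimbursement — status full-time ✓ (not excluded); service 1 year < 18 months (≈540 days) ✗ → not eligible.
Childcare Subsidy — status full-time ✓ (not excluded); service 1 year ≥ 9 months (≈270 days) ✓; not eligible for Tuition Reimbursement ✗ → not eligible.
Charitable Gift Match — status full-time ✓; dept Operations ✗ → not eligible.
Bereavement Leave — status full-time ✓ (not excluded); service 1 year ≥ 30 days ✓; 45 hrs/wk ≥ 40 ✓ → eligible.
Short-Term Disability — status full-time ✓; service 1 year < 18 months (≈540 days) ✗ → not eligible.
Volunteer Time Off — status full-time ✓; service 1 year < 2 years ✗ → not eligible.

Bereavement Leave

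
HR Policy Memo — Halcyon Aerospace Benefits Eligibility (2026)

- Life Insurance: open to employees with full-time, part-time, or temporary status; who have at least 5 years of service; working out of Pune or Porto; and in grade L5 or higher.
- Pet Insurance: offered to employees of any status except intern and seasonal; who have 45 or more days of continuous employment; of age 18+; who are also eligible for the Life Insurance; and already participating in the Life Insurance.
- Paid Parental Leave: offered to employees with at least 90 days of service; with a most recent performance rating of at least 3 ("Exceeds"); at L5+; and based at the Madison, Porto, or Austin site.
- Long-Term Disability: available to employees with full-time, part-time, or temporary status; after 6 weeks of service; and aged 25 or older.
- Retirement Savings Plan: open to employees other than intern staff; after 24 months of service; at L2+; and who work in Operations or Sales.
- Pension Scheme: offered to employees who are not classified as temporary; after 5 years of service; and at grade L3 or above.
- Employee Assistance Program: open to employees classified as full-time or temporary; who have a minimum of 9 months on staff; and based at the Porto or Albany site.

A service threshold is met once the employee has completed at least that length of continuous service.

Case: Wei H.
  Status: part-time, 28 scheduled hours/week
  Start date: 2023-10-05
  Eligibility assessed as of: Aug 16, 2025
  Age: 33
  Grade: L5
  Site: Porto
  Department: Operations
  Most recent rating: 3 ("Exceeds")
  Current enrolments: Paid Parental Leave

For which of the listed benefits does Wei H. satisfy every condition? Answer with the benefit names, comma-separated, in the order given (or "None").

Paid Parental Leave, Long-Term Disability

Service from 2023-10-05 to Aug 16, 2025: 681 days.
Life Insurance — status part-time ✓; service 681 days < 5 years (≈1825 days) ✗ → not eligible.
Pet Insurance — status part-time ✓ (not excluded); service 681 days ≥ 45 days ✓; age 33 ≥ 18 ✓; not eligible for Life Insurance ✗ → not eligible.
Paid Parental Leave — service 681 days ≥ 90 days ✓; rating 3 ≥ 3 ✓; grade L5 ≥ L5 ✓; site Porto ✓ → eligible.
Long-Term Disability — status part-time ✓; service 681 days ≥ 6 weeks (≈42 days) ✓; age 33 ≥ 25 ✓ → eligible.
Retirement Savings Plan — status part-time ✓ (not excluded); service 681 days < 24 months (≈720 days) ✗ → not eligible.
Pension Scheme — status part-time ✓ (not excluded); service 681 days < 5 years (≈1825 days) ✗ → not eligible.
Employee Assistance Program — status part-time ✗ (requires full-time or temporary) → not eligible.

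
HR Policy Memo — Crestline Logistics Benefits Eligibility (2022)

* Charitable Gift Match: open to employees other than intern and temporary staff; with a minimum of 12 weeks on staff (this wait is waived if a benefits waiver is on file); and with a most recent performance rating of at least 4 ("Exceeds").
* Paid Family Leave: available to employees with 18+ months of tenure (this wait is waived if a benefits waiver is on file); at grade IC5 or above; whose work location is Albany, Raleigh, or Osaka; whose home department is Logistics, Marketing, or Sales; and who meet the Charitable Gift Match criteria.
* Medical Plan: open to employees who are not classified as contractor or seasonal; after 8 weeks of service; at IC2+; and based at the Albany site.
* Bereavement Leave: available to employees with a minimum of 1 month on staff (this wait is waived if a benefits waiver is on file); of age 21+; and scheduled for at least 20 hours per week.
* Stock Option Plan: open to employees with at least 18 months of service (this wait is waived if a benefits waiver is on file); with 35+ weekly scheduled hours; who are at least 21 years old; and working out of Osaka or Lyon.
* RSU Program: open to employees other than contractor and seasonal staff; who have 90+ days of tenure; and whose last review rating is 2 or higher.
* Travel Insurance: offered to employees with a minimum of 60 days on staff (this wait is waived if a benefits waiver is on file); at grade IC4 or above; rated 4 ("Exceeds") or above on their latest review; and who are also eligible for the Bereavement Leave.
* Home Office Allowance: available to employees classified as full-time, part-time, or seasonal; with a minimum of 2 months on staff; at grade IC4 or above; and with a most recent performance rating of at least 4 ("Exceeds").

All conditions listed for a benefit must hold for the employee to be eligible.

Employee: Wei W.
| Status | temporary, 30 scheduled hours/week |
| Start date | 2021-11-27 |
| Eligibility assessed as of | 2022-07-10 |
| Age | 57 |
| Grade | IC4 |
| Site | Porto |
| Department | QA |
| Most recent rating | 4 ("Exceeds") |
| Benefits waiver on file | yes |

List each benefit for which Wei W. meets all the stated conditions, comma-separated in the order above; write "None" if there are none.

Bereavement Leave, RSU Program, Travel Insurance

Service from 2021-11-27 to 2022-07-10: 225 days.
Charitable Gift Match — status temporary ✗ (excluded) → not eligible.
Paid Family Leave — benefits waiver on file ✓; grade IC4 < IC5 ✗ → not eligible.
Medical Plan — status temporary ✓ (not excluded); service 225 days ≥ 8 weeks (≈56 days) ✓; grade IC4 ≥ IC2 ✓; site Porto ✗ (not Albany) → not eligible.
Bereavement Leave — benefits waiver on file ✓; age 57 ≥ 21 ✓; 30 hrs/wk ≥ 20 ✓ → eligible.
Stock Option Plan — benefits waiver on file ✓; 30 hrs/wk < 35 ✗ → not eligible.
RSU Program — status temporary ✓ (not excluded); service 225 days ≥ 90 days ✓; rating 4 ≥ 2 ✓ → eligible.
Travel Insurance — benefits waiver on file ✓; grade IC4 ≥ IC4 ✓; rating 4 ≥ 4 ✓; eligible for Bereavement Leave ✓ → eligible.
Home Office Allowance — status temporary ✗ (requires full-time, part-time, or seasonal) → not eligible.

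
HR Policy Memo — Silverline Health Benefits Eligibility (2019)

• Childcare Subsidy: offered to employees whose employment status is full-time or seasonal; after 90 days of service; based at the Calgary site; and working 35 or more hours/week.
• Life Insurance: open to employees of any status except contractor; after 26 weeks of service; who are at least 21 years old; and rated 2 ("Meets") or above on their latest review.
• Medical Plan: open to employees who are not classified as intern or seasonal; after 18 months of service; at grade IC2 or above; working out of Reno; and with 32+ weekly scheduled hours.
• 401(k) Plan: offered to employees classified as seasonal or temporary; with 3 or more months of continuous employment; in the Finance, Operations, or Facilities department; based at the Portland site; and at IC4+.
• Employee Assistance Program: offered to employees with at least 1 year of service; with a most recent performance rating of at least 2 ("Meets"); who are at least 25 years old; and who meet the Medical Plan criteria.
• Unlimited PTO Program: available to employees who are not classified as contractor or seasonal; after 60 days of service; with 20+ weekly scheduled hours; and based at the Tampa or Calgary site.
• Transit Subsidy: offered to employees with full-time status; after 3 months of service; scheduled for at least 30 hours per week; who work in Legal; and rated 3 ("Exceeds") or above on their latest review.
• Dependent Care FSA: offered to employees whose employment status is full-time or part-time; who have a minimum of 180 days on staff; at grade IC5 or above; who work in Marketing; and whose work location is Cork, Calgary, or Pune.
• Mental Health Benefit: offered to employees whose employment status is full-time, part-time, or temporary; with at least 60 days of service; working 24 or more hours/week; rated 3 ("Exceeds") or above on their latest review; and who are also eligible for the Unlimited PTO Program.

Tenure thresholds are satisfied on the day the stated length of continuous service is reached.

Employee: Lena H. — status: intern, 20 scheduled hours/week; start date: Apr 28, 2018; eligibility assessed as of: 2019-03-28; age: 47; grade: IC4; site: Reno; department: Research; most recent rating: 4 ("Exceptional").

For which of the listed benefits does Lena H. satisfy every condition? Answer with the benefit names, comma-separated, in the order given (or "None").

Service from Apr 28, 2018 to 2019-03-28: 334 days.
Childcare Subsidy — status intern ✗ (requires full-time or seasonal) → not eligible.
Life Insurance — status intern ✓ (not excluded); service 334 days ≥ 26 weeks (≈182 days) ✓; age 47 ≥ 21 ✓; rating 4 ≥ 2 ✓ → eligible.
Medical Plan — status intern ✗ (excluded) → not eligible.
401(k) Plan — status intern ✗ (requires seasonal or temporary) → not eligible.
Employee Assistance Program — service 334 days < 1 year (≈365 days) ✗ → not eligible.
Unlimited PTO Program — status intern ✓ (not excluded); service 334 days ≥ 60 days ✓; 20 hrs/wk ≥ 20 ✓; site Reno ✗ (not Tampa or Calgary) → not eligible.
Transit Subsidy — status intern ✗ (requires full-time) → not eligible.
Dependent Care FSA — status intern ✗ (requires full-time or part-time) → not eligible.
Mental Health Benefit — status intern ✗ (requires full-time, part-time, or temporary) → not eligible.

Life Insurance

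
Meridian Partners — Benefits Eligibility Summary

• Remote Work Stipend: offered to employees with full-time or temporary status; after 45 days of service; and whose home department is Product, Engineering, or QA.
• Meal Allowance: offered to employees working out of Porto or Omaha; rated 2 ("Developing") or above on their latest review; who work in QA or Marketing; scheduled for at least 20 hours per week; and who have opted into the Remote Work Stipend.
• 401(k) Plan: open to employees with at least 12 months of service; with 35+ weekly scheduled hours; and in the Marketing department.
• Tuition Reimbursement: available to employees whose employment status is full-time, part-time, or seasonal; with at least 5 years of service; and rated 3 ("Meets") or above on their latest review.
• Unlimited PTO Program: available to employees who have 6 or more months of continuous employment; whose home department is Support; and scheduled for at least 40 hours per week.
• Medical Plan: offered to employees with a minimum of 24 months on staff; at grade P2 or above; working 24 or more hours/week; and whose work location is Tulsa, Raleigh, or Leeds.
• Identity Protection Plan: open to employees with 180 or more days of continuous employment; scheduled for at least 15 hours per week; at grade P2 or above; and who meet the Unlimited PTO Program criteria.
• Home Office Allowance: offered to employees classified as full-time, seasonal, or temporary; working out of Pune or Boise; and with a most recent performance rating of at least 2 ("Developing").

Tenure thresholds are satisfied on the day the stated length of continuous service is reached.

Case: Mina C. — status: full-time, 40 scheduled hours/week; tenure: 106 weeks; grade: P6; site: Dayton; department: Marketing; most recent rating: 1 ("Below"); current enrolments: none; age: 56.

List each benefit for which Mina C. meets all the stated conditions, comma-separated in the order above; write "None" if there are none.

401(k) Plan

Remote Work Stipend — status full-time ✓; service 106 weeks ≥ 45 days ✓; dept Marketing ✗ → not eligible.
Meal Allowance — site Dayton ✗ (not Porto or Omaha) → not eligible.
401(k) Plan — service 106 weeks ≥ 12 months (≈360 days) ✓; 40 hrs/wk ≥ 35 ✓; dept Marketing ✓ → eligible.
Tuition Reimbursement — status full-time ✓; service 106 weeks < 5 years (≈1825 days) ✗ → not eligible.
Unlimited PTO Program — service 106 weeks ≥ 6 months (≈180 days) ✓; dept Marketing ✗ → not eligible.
Medical Plan — service 106 weeks ≥ 24 months (≈720 days) ✓; grade P6 ≥ P2 ✓; 40 hrs/wk ≥ 24 ✓; site Dayton ✗ (not Tulsa, Raleigh, or Leeds) → not eligible.
Identity Protection Plan — service 106 weeks ≥ 180 days ✓; 40 hrs/wk ≥ 15 ✓; grade P6 ≥ P2 ✓; not eligible for Unlimited PTO Program ✗ → not eligible.
Home Office Allowance — status full-time ✓; site Dayton ✗ (not Pune or Boise) → not eligible.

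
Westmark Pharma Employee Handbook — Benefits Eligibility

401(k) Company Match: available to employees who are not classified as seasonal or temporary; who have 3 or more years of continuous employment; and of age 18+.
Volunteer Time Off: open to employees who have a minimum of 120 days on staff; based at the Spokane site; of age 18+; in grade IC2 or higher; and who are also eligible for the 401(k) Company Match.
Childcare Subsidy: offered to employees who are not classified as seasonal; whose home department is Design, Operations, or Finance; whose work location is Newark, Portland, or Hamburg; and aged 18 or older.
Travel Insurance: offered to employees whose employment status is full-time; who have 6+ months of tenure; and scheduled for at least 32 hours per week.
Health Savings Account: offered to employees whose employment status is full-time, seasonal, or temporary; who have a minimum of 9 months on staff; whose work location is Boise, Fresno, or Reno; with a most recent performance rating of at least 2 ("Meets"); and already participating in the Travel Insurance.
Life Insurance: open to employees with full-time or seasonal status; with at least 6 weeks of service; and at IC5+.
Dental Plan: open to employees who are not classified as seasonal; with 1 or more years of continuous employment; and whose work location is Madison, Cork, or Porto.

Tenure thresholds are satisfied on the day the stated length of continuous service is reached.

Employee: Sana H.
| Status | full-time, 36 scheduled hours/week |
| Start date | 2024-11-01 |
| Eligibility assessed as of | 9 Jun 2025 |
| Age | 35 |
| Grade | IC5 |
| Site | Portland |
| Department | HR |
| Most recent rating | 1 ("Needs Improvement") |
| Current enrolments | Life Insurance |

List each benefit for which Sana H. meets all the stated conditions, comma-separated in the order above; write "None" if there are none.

Travel Insurance, Life Insurance

Service from 2024-11-01 to 9 Jun 2025: 220 days.
401(k) Company Match — status full-time ✓ (not excluded); service 220 days < 3 years (≈1095 days) ✗ → not eligible.
Volunteer Time Off — service 220 days ≥ 120 days ✓; site Portland ✗ (not Spokane) → not eligible.
Childcare Subsidy — status full-time ✓ (not excluded); dept HR ✗ → not eligible.
Travel Insurance — status full-time ✓; service 220 days ≥ 6 months (≈180 days) ✓; 36 hrs/wk ≥ 32 ✓ → eligible.
Health Savings Account — status full-time ✓; service 220 days < 9 months (≈270 days) ✗ → not eligible.
Life Insurance — status full-time ✓; service 220 days ≥ 6 weeks (≈42 days) ✓; grade IC5 ≥ IC5 ✓ → eligible.
Dental Plan — status full-time ✓ (not excluded); service 220 days < 1 year (≈365 days) ✗ → not eligible.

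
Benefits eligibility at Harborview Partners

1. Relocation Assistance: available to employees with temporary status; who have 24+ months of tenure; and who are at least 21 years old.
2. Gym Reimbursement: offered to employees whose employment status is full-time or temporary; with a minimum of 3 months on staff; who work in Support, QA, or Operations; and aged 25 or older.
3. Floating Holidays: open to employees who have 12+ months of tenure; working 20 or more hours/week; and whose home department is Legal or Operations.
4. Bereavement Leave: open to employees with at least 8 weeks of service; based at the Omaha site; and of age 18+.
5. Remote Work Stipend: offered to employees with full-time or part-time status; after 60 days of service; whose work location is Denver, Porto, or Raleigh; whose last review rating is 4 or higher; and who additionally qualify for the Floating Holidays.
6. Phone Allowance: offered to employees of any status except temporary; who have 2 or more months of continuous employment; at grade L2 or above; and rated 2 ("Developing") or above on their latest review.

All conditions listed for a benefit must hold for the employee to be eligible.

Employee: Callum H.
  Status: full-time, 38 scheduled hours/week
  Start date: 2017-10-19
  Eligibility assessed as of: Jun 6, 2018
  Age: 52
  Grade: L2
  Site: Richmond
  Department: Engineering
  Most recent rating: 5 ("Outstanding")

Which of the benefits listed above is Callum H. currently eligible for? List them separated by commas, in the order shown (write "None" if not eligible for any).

Service from 2017-10-19 to Jun 6, 2018: 230 days.
Relocation Assistance — status full-time ✗ (requires temporary) → not eligible.
Gym Reimbursement — status full-time ✓; service 230 days ≥ 3 months (≈90 days) ✓; dept Engineering ✗ → not eligible.
Floating Holidays — service 230 days < 12 months (≈360 days) ✗ → not eligible.
Bereavement Leave — service 230 days ≥ 8 weeks (≈56 days) ✓; site Richmond ✗ (not Omaha) → not eligible.
Remote Work Stipend — status full-time ✓; service 230 days ≥ 60 days ✓; site Richmond ✗ (not Denver, Porto, or Raleigh) → not eligible.
Phone Allowance — status full-time ✓ (not excluded); service 230 days ≥ 2 months (≈60 days) ✓; grade L2 ≥ L2 ✓; rating 5 ≥ 2 ✓ → eligible.

Phone Allowance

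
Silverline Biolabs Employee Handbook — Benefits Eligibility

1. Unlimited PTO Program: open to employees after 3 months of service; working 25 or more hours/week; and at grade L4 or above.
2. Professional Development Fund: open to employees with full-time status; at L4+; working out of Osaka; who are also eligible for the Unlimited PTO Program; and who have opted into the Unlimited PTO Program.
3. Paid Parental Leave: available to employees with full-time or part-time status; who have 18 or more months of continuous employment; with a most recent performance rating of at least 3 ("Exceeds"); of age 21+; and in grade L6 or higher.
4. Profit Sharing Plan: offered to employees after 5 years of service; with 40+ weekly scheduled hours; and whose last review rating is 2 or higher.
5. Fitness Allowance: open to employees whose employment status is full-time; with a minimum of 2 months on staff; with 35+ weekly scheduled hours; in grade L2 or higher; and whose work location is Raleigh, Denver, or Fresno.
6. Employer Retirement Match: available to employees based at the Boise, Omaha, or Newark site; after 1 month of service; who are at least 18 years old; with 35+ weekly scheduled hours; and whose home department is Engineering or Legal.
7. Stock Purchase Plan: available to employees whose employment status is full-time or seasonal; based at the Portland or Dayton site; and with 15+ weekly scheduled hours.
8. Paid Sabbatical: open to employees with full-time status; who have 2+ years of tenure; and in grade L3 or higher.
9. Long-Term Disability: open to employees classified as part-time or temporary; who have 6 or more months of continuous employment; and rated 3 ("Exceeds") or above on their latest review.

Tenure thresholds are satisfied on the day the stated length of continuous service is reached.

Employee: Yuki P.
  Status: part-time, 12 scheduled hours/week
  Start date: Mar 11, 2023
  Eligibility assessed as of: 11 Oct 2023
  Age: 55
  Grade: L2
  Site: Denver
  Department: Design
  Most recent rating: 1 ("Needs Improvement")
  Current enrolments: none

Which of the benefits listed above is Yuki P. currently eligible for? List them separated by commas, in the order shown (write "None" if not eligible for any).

Service from Mar 11, 2023 to 11 Oct 2023: 214 days.
Unlimited PTO Program — service 214 days ≥ 3 months (≈90 days) ✓; 12 hrs/wk < 25 ✗ → not eligible.
Professional Development Fund — status part-time ✗ (requires full-time) → not eligible.
Paid Parental Leave — status part-time ✓; service 214 days < 18 months (≈540 days) ✗ → not eligible.
Profit Sharing Plan — service 214 days < 5 years (≈1825 days) ✗ → not eligible.
Fitness Allowance — status part-time ✗ (requires full-time) → not eligible.
Employer Retirement Match — site Denver ✗ (not Boise, Omaha, or Newark) → not eligible.
Stock Purchase Plan — status part-time ✗ (requires full-time or seasonal) → not eligible.
Paid Sabbatical — status part-time ✗ (requires full-time) → not eligible.
Long-Term Disability — status part-time ✓; service 214 days ≥ 6 months (≈180 days) ✓; rating 1 < 3 ✗ → not eligible.

None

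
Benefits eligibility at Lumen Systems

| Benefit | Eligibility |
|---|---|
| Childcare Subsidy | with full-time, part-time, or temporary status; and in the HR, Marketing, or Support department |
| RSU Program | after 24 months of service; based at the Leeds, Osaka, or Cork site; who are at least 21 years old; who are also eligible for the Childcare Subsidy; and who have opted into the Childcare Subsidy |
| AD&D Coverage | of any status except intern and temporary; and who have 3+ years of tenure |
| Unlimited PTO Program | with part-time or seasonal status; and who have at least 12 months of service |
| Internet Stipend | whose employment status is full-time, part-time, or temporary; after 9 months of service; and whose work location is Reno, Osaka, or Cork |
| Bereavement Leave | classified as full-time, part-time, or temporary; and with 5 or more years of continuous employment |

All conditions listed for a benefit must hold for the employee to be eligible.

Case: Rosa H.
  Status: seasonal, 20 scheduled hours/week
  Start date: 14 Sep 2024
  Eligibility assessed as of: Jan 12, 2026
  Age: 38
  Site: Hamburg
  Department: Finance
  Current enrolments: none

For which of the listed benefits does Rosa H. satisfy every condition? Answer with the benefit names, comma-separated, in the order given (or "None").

Unlimited PTO Program

Service from 14 Sep 2024 to Jan 12, 2026: 485 days.
Childcare Subsidy — status seasonal ✗ (requires full-time, part-time, or temporary) → not eligible.
RSU Program — service 485 days < 24 months (≈720 days) ✗ → not eligible.
AD&D Coverage — status seasonal ✓ (not excluded); service 485 days < 3 years (≈1095 days) ✗ → not eligible.
Unlimited PTO Program — status seasonal ✓; service 485 days ≥ 12 months (≈360 days) ✓ → eligible.
Internet Stipend — status seasonal ✗ (requires full-time, part-time, or temporary) → not eligible.
Bereavement Leave — status seasonal ✗ (requires full-time, part-time, or temporary) → not eligible.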